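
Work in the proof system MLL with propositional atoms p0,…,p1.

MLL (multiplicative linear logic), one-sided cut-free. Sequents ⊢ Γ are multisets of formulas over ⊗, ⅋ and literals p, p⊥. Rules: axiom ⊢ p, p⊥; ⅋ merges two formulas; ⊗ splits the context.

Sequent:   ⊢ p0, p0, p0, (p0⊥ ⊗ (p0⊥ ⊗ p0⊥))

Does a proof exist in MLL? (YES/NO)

Derivation trace:
[⊗]  ⊢ p0, p0, p0, (p0⊥ ⊗ (p0⊥ ⊗ p0⊥))
  [Ax]  ⊢ p0, p0⊥
  [⊗]  ⊢ p0, p0, (p0⊥ ⊗ p0⊥)
    [Ax]  ⊢ p0, p0⊥
    [Ax]  ⊢ p0, p0⊥

Result: YES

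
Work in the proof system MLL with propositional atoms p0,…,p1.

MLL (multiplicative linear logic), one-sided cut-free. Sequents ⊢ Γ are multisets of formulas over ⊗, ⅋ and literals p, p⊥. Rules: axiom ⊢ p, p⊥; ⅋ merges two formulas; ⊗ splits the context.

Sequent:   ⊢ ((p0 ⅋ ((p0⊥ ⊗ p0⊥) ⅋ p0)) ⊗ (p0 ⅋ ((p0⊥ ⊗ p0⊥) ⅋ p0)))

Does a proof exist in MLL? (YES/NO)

Derivation (root first):
[⊗]  ⊢ ((p0 ⅋ ((p0⊥ ⊗ p0⊥) ⅋ p0)) ⊗ (p0 ⅋ ((p0⊥ ⊗ p0⊥) ⅋ p0)))
  [⅋]  ⊢ (p0 ⅋ ((p0⊥ ⊗ p0⊥) ⅋ p0))
    [⅋]  ⊢ p0, ((p0⊥ ⊗ p0⊥) ⅋ p0)
      [⊗]  ⊢ p0, p0, (p0⊥ ⊗ p0⊥)
        [Ax]  ⊢ p0, p0⊥
        [Ax]  ⊢ p0, p0⊥
  [⅋]  ⊢ (p0 ⅋ ((p0⊥ ⊗ p0⊥) ⅋ p0))
    [⅋]  ⊢ p0, ((p0⊥ ⊗ p0⊥) ⅋ p0)
      [⊗]  ⊢ p0, p0, (p0⊥ ⊗ p0⊥)
        [Ax]  ⊢ p0, p0⊥
        [Ax]  ⊢ p0, p0⊥

Result: YES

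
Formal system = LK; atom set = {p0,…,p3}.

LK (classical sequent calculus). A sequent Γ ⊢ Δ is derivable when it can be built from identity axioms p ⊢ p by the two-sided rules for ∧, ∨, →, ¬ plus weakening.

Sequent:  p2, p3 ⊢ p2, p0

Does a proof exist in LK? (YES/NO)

Proof tree:
[WL] p2, p3 ⊢ p2, p0
  [WR] p2 ⊢ p2, p0
    [Ax] p2 ⊢ p2

Result: YES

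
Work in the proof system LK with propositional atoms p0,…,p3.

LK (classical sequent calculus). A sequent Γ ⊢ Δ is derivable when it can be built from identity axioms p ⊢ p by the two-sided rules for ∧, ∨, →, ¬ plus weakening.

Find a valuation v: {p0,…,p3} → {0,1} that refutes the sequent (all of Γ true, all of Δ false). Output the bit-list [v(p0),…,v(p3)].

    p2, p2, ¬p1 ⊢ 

Enumerate valuations to refute Γ ⊢ Δ:
  v=0000: Γ:[p2=F, p2=F, ¬p1=T] Δ:[] refutes=False
  v=0001: Γ:[p2=F, p2=F, ¬p1=T] Δ:[] refutes=False
  v=0010: Γ:[p2=T, p2=T, ¬p1=T] Δ:[] refutes=True  ← countermodel

Result: [0, 0, 1, 0]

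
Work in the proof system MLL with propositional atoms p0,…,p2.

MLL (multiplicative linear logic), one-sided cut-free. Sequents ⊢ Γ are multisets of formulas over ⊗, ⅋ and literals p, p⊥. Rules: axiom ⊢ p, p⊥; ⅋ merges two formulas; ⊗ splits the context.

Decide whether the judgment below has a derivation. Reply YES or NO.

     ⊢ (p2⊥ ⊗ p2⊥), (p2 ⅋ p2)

Derivation trace:
[⅋]  ⊢ (p2⊥ ⊗ p2⊥), (p2 ⅋ p2)
  [⊗]  ⊢ p2, p2, (p2⊥ ⊗ p2⊥)
    [Ax]  ⊢ p2, p2⊥
    [Ax]  ⊢ p2, p2⊥

Result: YES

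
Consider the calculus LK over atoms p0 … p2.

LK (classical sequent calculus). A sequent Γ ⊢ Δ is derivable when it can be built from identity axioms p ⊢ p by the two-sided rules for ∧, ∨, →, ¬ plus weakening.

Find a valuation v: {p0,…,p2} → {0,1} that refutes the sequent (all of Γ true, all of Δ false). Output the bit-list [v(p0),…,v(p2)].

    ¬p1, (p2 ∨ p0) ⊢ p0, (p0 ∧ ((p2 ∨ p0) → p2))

Enumerate valuations to refute Γ ⊢ Δ:
  v=000: Γ:[¬p1=T, (p2 ∨ p0)=F] Δ:[p0=F, (p0 ∧ ((p2 ∨ p0) → p2))=F] refutes=False
  v=001: Γ:[¬p1=T, (p2 ∨ p0)=T] Δ:[p0=F, (p0 ∧ ((p2 ∨ p0) → p2))=F] refutes=True  ← countermodel

Result: [0, 0, 1]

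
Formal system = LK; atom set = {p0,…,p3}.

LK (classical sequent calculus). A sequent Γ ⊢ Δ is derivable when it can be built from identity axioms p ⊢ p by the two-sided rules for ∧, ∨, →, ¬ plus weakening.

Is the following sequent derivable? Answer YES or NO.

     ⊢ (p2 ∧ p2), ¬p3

Search for a countermodel by truth-table:
  v=0000: Γ:[] Δ:[(p2 ∧ p2)=F, ¬p3=T] refutes=False
  v=0001: Γ:[] Δ:[(p2 ∧ p2)=F, ¬p3=F] refutes=True  ← countermodel

Result: NO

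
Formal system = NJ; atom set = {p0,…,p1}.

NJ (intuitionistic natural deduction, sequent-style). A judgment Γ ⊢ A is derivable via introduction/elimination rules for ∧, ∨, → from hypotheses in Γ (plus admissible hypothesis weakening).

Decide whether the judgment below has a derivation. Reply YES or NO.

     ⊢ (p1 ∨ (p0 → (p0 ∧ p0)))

Derivation trace:
[∨I₂]  ⊢ (p1 ∨ (p0 → (p0 ∧ p0)))
  [→I]  ⊢ (p0 → (p0 ∧ p0))
    [∧I] p0 ⊢ (p0 ∧ p0)
      [Ax] p0 ⊢ p0
      [Ax] p0 ⊢ p0

Result: YES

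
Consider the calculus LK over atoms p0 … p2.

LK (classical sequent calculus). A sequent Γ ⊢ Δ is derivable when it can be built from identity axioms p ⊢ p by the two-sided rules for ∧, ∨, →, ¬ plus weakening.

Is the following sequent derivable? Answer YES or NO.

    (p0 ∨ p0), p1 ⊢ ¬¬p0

Derivation trace:
[¬R] (p0 ∨ p0), p1 ⊢ ¬¬p0
  [WL] (p0 ∨ p0), ¬p0, p1 ⊢ 
    [¬L] (p0 ∨ p0), ¬p0 ⊢ 
      [∨L] (p0 ∨ p0) ⊢ p0
        [Ax] p0 ⊢ p0
        [Ax] p0 ⊢ p0

Result: YES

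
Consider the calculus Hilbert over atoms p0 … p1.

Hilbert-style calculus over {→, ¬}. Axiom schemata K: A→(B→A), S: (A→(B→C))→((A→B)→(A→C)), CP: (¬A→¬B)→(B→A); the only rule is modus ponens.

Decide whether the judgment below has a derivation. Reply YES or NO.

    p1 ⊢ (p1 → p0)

Truth-table refutation:
  v=00: Γ:[p1=F] Δ:[(p1 → p0)=T] refutes=False
  v=01: Γ:[p1=T] Δ:[(p1 → p0)=F] refutes=True  ← countermodel

Result: NO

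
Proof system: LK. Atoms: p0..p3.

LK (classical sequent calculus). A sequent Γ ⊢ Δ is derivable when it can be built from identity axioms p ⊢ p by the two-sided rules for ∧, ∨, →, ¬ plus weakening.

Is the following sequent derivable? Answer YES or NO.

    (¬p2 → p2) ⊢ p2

Derivation (root first):
[→L] (¬p2 → p2) ⊢ p2
  [¬R]  ⊢ p2, ¬p2
    [Ax] p2 ⊢ p2
  [Ax] p2 ⊢ p2

Result: YES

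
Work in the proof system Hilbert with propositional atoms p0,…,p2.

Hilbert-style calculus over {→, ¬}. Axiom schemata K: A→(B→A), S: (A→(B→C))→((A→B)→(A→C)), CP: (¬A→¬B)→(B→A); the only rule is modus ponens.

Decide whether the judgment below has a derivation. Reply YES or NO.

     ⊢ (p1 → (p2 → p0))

Truth-table refutation:
  v=000: Γ:[] Δ:[(p1 → (p2 → p0))=T] refutes=False
  v=001: Γ:[] Δ:[(p1 → (p2 → p0))=T] refutes=False
  v=010: Γ:[] Δ:[(p1 → (p2 → p0))=T] refutes=False
  v=011: Γ:[] Δ:[(p1 → (p2 → p0))=F] refutes=True  ← countermodel

Result: NO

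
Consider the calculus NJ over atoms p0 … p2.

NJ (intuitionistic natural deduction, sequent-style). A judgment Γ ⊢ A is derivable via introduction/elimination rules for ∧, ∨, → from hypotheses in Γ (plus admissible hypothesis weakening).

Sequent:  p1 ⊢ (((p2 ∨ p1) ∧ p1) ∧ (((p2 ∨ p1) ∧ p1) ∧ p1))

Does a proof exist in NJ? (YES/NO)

Derivation (root first):
[∧I] p1 ⊢ (((p2 ∨ p1) ∧ p1) ∧ (((p2 ∨ p1) ∧ p1) ∧ p1))
  [∧I] p1 ⊢ ((p2 ∨ p1) ∧ p1)
    [∨I₂] p1 ⊢ (p2 ∨ p1)
      [Ax] p1 ⊢ p1
    [Ax] p1 ⊢ p1
  [∧I] p1 ⊢ (((p2 ∨ p1) ∧ p1) ∧ p1)
    [∧I] p1 ⊢ ((p2 ∨ p1) ∧ p1)
      [∨I₂] p1 ⊢ (p2 ∨ p1)
        [Ax] p1 ⊢ p1
      [Ax] p1 ⊢ p1
    [Ax] p1 ⊢ p1

Result: YES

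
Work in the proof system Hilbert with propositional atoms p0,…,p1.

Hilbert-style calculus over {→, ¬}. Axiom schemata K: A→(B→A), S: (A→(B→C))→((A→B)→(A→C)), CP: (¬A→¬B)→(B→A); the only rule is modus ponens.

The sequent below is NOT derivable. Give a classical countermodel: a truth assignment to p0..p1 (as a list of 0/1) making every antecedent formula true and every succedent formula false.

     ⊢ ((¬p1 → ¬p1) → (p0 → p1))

Enumerate valuations to refute Γ ⊢ Δ:
  v=00: Γ:[] Δ:[((¬p1 → ¬p1) → (p0 → p1))=T] refutes=False
  v=01: Γ:[] Δ:[((¬p1 → ¬p1) → (p0 → p1))=T] refutes=False
  v=10: Γ:[] Δ:[((¬p1 → ¬p1) → (p0 → p1))=F] refutes=True  ← countermodel

Result: [1, 0]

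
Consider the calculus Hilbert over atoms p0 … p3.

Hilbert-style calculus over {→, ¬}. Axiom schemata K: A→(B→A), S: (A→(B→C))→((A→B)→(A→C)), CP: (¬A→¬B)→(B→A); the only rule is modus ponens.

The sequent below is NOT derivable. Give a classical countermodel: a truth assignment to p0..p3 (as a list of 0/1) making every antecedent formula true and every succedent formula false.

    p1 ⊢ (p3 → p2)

Truth-table refutation:
  v=0000: Γ:[p1=F] Δ:[(p3 → p2)=T] refutes=False
  v=0001: Γ:[p1=F] Δ:[(p3 → p2)=F] refutes=False
  v=0010: Γ:[p1=F] Δ:[(p3 → p2)=T] refutes=False
  v=0011: Γ:[p1=F] Δ:[(p3 → p2)=T] refutes=False
  v=0100: Γ:[p1=T] Δ:[(p3 → p2)=T] refutes=False
  v=0101: Γ:[p1=T] Δ:[(p3 → p2)=F] refutes=True  ← countermodel

Result: [0, 1, 0, 1]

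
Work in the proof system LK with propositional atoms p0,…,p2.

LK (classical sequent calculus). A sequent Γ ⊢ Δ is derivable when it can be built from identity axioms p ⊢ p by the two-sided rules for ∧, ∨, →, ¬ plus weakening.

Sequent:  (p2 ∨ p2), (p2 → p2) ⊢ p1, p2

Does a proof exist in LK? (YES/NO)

Derivation trace:
[→L] (p2 ∨ p2), (p2 → p2) ⊢ p1, p2
  [∨L] (p2 ∨ p2) ⊢ p2
    [Ax] p2 ⊢ p2
    [Ax] p2 ⊢ p2
  [WR] (p2 ∨ p2), p2 ⊢ p2, p1
    [WL] (p2 ∨ p2), p2 ⊢ p2
      [∨L] (p2 ∨ p2) ⊢ p2
        [Ax] p2 ⊢ p2
        [Ax] p2 ⊢ p2

Result: YES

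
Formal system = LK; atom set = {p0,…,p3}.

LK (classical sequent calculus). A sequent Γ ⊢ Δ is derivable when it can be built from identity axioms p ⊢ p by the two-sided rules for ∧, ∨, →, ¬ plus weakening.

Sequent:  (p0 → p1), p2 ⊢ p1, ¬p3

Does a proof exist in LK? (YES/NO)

Search for a countermodel by truth-table:
  v=0000: Γ:[(p0 → p1)=T, p2=F] Δ:[p1=F, ¬p3=T] refutes=False
  v=0001: Γ:[(p0 → p1)=T, p2=F] Δ:[p1=F, ¬p3=F] refutes=False
  v=0010: Γ:[(p0 → p1)=T, p2=T] Δ:[p1=F, ¬p3=T] refutes=False
  v=0011: Γ:[(p0 → p1)=T, p2=T] Δ:[p1=F, ¬p3=F] refutes=True  ← countermodel

Result: NO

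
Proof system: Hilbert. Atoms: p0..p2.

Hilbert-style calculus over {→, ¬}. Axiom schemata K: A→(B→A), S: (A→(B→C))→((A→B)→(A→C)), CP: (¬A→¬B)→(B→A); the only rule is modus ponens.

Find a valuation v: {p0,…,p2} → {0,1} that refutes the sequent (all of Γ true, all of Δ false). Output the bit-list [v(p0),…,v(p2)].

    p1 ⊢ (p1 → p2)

Search for a countermodel by truth-table:
  v=000: Γ:[p1=F] Δ:[(p1 → p2)=T] refutes=False
  v=001: Γ:[p1=F] Δ:[(p1 → p2)=T] refutes=False
  v=010: Γ:[p1=T] Δ:[(p1 → p2)=F] refutes=True  ← countermodel

Result: [0, 1, 0]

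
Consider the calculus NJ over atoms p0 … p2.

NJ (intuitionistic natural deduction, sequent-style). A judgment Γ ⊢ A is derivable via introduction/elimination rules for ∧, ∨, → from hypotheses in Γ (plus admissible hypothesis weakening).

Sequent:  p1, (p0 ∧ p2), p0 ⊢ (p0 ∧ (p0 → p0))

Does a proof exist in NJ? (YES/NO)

Derivation trace:
[∧I] p1, (p0 ∧ p2), p0 ⊢ (p0 ∧ (p0 → p0))
  [→E] p1, p0 ⊢ p0
    [→I]  ⊢ (p0 → p0)
      [Ax] p0 ⊢ p0
    [Wk] p0, p1 ⊢ p0
      [Ax] p0 ⊢ p0
  [Wk] (p0 ∧ p2) ⊢ (p0 → p0)
    [→I]  ⊢ (p0 → p0)
      [Ax] p0 ⊢ p0

Result: YES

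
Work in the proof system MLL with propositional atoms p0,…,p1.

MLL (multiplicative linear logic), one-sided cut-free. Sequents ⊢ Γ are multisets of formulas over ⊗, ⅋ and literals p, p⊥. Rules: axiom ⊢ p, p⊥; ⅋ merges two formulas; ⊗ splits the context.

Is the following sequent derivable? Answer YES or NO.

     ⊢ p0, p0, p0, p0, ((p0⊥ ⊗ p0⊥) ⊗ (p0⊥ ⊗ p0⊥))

Derivation (root first):
[⊗]  ⊢ p0, p0, p0, p0, ((p0⊥ ⊗ p0⊥) ⊗ (p0⊥ ⊗ p0⊥))
  [⊗]  ⊢ p0, p0, (p0⊥ ⊗ p0⊥)
    [Ax]  ⊢ p0, p0⊥
    [Ax]  ⊢ p0, p0⊥
  [⊗]  ⊢ p0, p0, (p0⊥ ⊗ p0⊥)
    [Ax]  ⊢ p0, p0⊥
    [Ax]  ⊢ p0, p0⊥

Result: YES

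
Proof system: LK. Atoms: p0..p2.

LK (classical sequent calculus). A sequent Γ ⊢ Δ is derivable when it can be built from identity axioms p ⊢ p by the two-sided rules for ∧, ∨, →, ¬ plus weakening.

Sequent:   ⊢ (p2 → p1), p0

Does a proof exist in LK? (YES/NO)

Search for a countermodel by truth-table:
  v=000: Γ:[] Δ:[(p2 → p1)=T, p0=F] refutes=False
  v=001: Γ:[] Δ:[(p2 → p1)=F, p0=F] refutes=True  ← countermodel

Result: NO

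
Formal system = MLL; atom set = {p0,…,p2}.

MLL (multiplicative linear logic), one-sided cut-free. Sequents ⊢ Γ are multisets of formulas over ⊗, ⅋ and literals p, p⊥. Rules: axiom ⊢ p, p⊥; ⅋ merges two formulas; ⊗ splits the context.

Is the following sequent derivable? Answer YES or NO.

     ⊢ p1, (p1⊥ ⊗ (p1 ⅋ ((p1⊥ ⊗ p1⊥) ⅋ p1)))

Derivation trace:
[⊗]  ⊢ p1, (p1⊥ ⊗ (p1 ⅋ ((p1⊥ ⊗ p1⊥) ⅋ p1)))
  [Ax]  ⊢ p1, p1⊥
  [⅋]  ⊢ (p1 ⅋ ((p1⊥ ⊗ p1⊥) ⅋ p1))
    [⅋]  ⊢ p1, ((p1⊥ ⊗ p1⊥) ⅋ p1)
      [⊗]  ⊢ p1, p1, (p1⊥ ⊗ p1⊥)
        [Ax]  ⊢ p1, p1⊥
        [Ax]  ⊢ p1, p1⊥

Result: YES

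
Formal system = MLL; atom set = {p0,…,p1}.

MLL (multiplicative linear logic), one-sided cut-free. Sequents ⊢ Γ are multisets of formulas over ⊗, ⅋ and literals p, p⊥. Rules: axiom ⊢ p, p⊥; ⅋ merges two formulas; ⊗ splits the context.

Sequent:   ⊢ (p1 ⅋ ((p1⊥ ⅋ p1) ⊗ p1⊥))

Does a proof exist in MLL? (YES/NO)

Derivation (root first):
[⅋]  ⊢ (p1 ⅋ ((p1⊥ ⅋ p1) ⊗ p1⊥))
  [⊗]  ⊢ p1, ((p1⊥ ⅋ p1) ⊗ p1⊥)
    [⅋]  ⊢ (p1⊥ ⅋ p1)
      [Ax]  ⊢ p1, p1⊥
    [Ax]  ⊢ p1, p1⊥

Result: YES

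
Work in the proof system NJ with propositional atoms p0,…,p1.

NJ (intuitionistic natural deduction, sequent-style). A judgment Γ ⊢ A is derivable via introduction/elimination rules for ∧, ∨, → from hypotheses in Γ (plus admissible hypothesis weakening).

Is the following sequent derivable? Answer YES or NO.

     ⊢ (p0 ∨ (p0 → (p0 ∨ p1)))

Derivation (root first):
[∨I₂]  ⊢ (p0 ∨ (p0 → (p0 ∨ p1)))
  [→I]  ⊢ (p0 → (p0 ∨ p1))
    [∨I₁] p0 ⊢ (p0 ∨ p1)
      [Ax] p0 ⊢ p0

Result: YES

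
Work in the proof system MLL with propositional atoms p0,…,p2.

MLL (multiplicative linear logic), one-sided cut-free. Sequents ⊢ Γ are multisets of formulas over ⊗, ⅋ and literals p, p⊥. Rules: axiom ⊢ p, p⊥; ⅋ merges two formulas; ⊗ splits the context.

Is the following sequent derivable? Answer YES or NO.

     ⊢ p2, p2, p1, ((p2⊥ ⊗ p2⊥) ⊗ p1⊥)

Derivation (root first):
[⊗]  ⊢ p2, p2, p1, ((p2⊥ ⊗ p2⊥) ⊗ p1⊥)
  [⊗]  ⊢ p2, p2, (p2⊥ ⊗ p2⊥)
    [Ax]  ⊢ p2, p2⊥
    [Ax]  ⊢ p2, p2⊥
  [Ax]  ⊢ p1, p1⊥

Result: YES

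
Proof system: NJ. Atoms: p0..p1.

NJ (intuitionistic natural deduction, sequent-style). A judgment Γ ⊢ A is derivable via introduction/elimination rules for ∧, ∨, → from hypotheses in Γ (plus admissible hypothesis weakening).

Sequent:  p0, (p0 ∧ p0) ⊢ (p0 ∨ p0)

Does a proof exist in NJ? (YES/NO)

Proof tree:
[∨I₁] p0, (p0 ∧ p0) ⊢ (p0 ∨ p0)
  [Wk] p0, (p0 ∧ p0) ⊢ p0
    [Ax] p0 ⊢ p0

Result: YES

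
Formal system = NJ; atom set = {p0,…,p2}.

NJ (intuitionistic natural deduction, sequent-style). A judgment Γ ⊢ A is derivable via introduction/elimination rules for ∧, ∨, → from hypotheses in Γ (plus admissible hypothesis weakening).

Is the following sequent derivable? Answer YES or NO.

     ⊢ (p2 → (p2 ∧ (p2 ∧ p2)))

Derivation trace:
[→I]  ⊢ (p2 → (p2 ∧ (p2 ∧ p2)))
  [∧I] p2 ⊢ (p2 ∧ (p2 ∧ p2))
    [Ax] p2 ⊢ p2
    [∧I] p2 ⊢ (p2 ∧ p2)
      [Ax] p2 ⊢ p2
      [Ax] p2 ⊢ p2

Result: YES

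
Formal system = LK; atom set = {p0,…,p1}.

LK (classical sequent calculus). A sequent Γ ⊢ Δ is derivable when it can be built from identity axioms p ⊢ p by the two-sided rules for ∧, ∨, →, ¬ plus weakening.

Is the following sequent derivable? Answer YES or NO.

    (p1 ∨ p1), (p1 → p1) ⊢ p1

Derivation (root first):
[→L] (p1 ∨ p1), (p1 → p1) ⊢ p1
  [∨L] (p1 ∨ p1) ⊢ p1
    [Ax] p1 ⊢ p1
    [Ax] p1 ⊢ p1
  [Ax] p1 ⊢ p1

Result: YES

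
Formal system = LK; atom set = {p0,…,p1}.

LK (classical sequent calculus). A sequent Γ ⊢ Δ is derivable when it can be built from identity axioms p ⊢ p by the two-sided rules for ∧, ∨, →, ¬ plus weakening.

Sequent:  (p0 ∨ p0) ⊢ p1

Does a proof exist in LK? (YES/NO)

Truth-table refutation:
  v=00: Γ:[(p0 ∨ p0)=F] Δ:[p1=F] refutes=False
  v=01: Γ:[(p0 ∨ p0)=F] Δ:[p1=T] refutes=False
  v=10: Γ:[(p0 ∨ p0)=T] Δ:[p1=F] refutes=True  ← countermodel

Result: NO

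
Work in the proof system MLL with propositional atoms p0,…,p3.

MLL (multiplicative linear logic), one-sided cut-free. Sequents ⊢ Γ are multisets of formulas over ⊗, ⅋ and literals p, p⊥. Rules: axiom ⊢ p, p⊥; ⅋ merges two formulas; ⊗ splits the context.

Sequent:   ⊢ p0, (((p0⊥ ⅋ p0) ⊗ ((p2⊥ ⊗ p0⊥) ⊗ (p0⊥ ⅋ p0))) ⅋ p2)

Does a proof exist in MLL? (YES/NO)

Derivation trace:
[⅋]  ⊢ p0, (((p0⊥ ⅋ p0) ⊗ ((p2⊥ ⊗ p0⊥) ⊗ (p0⊥ ⅋ p0))) ⅋ p2)
  [⊗]  ⊢ p2, p0, ((p0⊥ ⅋ p0) ⊗ ((p2⊥ ⊗ p0⊥) ⊗ (p0⊥ ⅋ p0)))
    [⅋]  ⊢ (p0⊥ ⅋ p0)
      [Ax]  ⊢ p0, p0⊥
    [⊗]  ⊢ p2, p0, ((p2⊥ ⊗ p0⊥) ⊗ (p0⊥ ⅋ p0))
      [⊗]  ⊢ p2, p0, (p2⊥ ⊗ p0⊥)
        [Ax]  ⊢ p2, p2⊥
        [Ax]  ⊢ p0, p0⊥
      [⅋]  ⊢ (p0⊥ ⅋ p0)
        [Ax]  ⊢ p0, p0⊥

Result: YES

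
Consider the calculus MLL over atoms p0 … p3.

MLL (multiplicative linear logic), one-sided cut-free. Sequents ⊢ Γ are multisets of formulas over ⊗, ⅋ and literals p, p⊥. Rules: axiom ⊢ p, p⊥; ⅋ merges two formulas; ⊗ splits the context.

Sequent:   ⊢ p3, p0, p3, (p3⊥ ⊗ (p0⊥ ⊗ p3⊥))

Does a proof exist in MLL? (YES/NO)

Derivation trace:
[⊗]  ⊢ p3, p0, p3, (p3⊥ ⊗ (p0⊥ ⊗ p3⊥))
  [Ax]  ⊢ p3, p3⊥
  [⊗]  ⊢ p0, p3, (p0⊥ ⊗ p3⊥)
    [Ax]  ⊢ p0, p0⊥
    [Ax]  ⊢ p3, p3⊥

Result: YES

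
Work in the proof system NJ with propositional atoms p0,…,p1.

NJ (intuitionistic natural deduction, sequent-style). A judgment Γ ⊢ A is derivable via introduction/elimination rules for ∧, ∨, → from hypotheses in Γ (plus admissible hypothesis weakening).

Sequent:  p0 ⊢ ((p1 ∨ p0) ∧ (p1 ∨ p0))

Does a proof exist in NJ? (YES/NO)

Proof tree:
[∧I] p0 ⊢ ((p1 ∨ p0) ∧ (p1 ∨ p0))
  [∨I₂] p0 ⊢ (p1 ∨ p0)
    [Ax] p0 ⊢ p0
  [∨I₂] p0 ⊢ (p1 ∨ p0)
    [Ax] p0 ⊢ p0

Result: YES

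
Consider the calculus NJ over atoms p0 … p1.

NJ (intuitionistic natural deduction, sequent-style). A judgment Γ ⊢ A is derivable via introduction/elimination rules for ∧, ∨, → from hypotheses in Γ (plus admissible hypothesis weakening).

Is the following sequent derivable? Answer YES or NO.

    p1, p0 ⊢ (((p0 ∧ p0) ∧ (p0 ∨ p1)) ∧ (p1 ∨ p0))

Derivation trace:
[∧I] p1, p0 ⊢ (((p0 ∧ p0) ∧ (p0 ∨ p1)) ∧ (p1 ∨ p0))
  [∧I] p1, p0 ⊢ ((p0 ∧ p0) ∧ (p0 ∨ p1))
    [∧I] p0 ⊢ (p0 ∧ p0)
      [Ax] p0 ⊢ p0
      [Ax] p0 ⊢ p0
    [∨I₂] p1 ⊢ (p0 ∨ p1)
      [Ax] p1 ⊢ p1
  [∨I₁] p1 ⊢ (p1 ∨ p0)
    [Ax] p1 ⊢ p1

Result: YES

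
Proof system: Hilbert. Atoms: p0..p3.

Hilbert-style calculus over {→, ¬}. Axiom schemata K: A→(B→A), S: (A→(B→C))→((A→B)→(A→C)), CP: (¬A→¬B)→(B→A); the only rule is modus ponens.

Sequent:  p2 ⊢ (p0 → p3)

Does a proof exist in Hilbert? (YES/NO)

Truth-table refutation:
  v=0000: Γ:[p2=F] Δ:[(p0 → p3)=T] refutes=False
  v=0001: Γ:[p2=F] Δ:[(p0 → p3)=T] refutes=False
  v=0010: Γ:[p2=T] Δ:[(p0 → p3)=T] refutes=False
  v=0011: Γ:[p2=T] Δ:[(p0 → p3)=T] refutes=False
  v=0100: Γ:[p2=F] Δ:[(p0 → p3)=T] refutes=False
  v=0101: Γ:[p2=F] Δ:[(p0 → p3)=T] refutes=False
  v=0110: Γ:[p2=T] Δ:[(p0 → p3)=T] refutes=False
  v=0111: Γ:[p2=T] Δ:[(p0 → p3)=T] refutes=False
  v=1000: Γ:[p2=F] Δ:[(p0 → p3)=F] refutes=False
  v=1001: Γ:[p2=F] Δ:[(p0 → p3)=T] refutes=False
  v=1010: Γ:[p2=T] Δ:[(p0 → p3)=F] refutes=True  ← countermodel

Result: NO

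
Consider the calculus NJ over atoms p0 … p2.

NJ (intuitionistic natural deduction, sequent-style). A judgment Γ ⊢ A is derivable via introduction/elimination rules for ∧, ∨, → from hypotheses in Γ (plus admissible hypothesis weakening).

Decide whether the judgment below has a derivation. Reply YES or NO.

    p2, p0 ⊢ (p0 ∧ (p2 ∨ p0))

Derivation trace:
[∧I] p2, p0 ⊢ (p0 ∧ (p2 ∨ p0))
  [Wk] p0, p2 ⊢ p0
    [Ax] p0 ⊢ p0
  [∨I₂] p0, p2 ⊢ (p2 ∨ p0)
    [Wk] p0, p2 ⊢ p0
      [Ax] p0 ⊢ p0

Result: YES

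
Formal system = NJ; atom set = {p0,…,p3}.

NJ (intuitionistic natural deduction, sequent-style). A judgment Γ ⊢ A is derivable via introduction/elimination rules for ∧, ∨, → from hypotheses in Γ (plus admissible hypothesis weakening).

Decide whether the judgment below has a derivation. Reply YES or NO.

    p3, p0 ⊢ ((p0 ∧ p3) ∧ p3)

Derivation trace:
[∧I] p3, p0 ⊢ ((p0 ∧ p3) ∧ p3)
  [∧I] p3, p0 ⊢ (p0 ∧ p3)
    [Ax] p0 ⊢ p0
    [Ax] p3 ⊢ p3
  [Ax] p3 ⊢ p3

Result: YES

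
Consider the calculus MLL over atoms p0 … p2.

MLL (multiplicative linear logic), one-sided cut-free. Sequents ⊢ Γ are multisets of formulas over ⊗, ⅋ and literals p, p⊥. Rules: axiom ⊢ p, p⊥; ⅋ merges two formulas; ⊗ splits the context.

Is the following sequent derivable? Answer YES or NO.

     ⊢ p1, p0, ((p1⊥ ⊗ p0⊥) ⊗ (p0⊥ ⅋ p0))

Derivation trace:
[⊗]  ⊢ p1, p0, ((p1⊥ ⊗ p0⊥) ⊗ (p0⊥ ⅋ p0))
  [⊗]  ⊢ p1, p0, (p1⊥ ⊗ p0⊥)
    [Ax]  ⊢ p1, p1⊥
    [Ax]  ⊢ p0, p0⊥
  [⅋]  ⊢ (p0⊥ ⅋ p0)
    [Ax]  ⊢ p0, p0⊥

Result: YES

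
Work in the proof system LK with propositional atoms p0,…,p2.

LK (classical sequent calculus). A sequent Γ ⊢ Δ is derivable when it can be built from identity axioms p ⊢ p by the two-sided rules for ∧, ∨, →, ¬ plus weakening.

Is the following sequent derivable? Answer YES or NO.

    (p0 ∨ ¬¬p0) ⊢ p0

Derivation trace:
[∨L] (p0 ∨ ¬¬p0) ⊢ p0
  [Ax] p0 ⊢ p0
  [¬L] ¬¬p0 ⊢ p0
    [¬R]  ⊢ p0, ¬p0
      [Ax] p0 ⊢ p0

Result: YES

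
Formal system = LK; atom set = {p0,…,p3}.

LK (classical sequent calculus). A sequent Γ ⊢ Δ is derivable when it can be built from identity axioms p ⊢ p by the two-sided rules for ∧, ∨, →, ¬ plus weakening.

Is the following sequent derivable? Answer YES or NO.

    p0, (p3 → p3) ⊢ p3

Truth-table refutation:
  v=0000: Γ:[p0=F, (p3 → p3)=T] Δ:[p3=F] refutes=False
  v=0001: Γ:[p0=F, (p3 → p3)=T] Δ:[p3=T] refutes=False
  v=0010: Γ:[p0=F, (p3 → p3)=T] Δ:[p3=F] refutes=False
  v=0011: Γ:[p0=F, (p3 → p3)=T] Δ:[p3=T] refutes=False
  v=0100: Γ:[p0=F, (p3 → p3)=T] Δ:[p3=F] refutes=False
  v=0101: Γ:[p0=F, (p3 → p3)=T] Δ:[p3=T] refutes=False
  v=0110: Γ:[p0=F, (p3 → p3)=T] Δ:[p3=F] refutes=False
  v=0111: Γ:[p0=F, (p3 → p3)=T] Δ:[p3=T] refutes=False
  v=1000: Γ:[p0=T, (p3 → p3)=T] Δ:[p3=F] refutes=True  ← countermodel

Result: NO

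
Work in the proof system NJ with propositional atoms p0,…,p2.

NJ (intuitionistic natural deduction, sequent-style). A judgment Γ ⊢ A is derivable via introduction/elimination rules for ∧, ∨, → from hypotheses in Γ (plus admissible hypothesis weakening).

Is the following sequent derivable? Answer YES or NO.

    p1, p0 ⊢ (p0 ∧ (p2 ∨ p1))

Derivation trace:
[∧I] p1, p0 ⊢ (p0 ∧ (p2 ∨ p1))
  [Ax] p0 ⊢ p0
  [∨I₂] p1 ⊢ (p2 ∨ p1)
    [Ax] p1 ⊢ p1

Result: YES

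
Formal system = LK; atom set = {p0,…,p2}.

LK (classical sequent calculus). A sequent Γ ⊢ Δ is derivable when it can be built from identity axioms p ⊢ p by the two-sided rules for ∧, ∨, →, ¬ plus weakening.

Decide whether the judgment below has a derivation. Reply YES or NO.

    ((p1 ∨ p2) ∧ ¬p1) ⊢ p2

Derivation trace:
[∧L] ((p1 ∨ p2) ∧ ¬p1) ⊢ p2
  [¬L] (p1 ∨ p2), ¬p1 ⊢ p2
    [∨L] (p1 ∨ p2) ⊢ p1, p2
      [Ax] p1 ⊢ p1
      [WR] p2 ⊢ p2, p1
        [Ax] p2 ⊢ p2

Result: YES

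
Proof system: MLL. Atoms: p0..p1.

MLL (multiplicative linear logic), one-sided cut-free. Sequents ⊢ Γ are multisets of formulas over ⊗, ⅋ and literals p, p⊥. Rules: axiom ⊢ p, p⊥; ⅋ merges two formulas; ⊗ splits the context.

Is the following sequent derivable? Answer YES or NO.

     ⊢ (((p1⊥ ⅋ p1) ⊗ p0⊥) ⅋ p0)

Derivation trace:
[⅋]  ⊢ (((p1⊥ ⅋ p1) ⊗ p0⊥) ⅋ p0)
  [⊗]  ⊢ p0, ((p1⊥ ⅋ p1) ⊗ p0⊥)
    [⅋]  ⊢ (p1⊥ ⅋ p1)
      [Ax]  ⊢ p1, p1⊥
    [Ax]  ⊢ p0, p0⊥

Result: YES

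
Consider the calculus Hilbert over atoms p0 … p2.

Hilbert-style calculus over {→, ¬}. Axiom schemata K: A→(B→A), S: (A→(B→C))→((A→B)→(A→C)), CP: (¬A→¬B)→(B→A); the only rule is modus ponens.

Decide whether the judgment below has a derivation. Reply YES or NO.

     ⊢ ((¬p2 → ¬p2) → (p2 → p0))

Enumerate valuations to refute Γ ⊢ Δ:
  v=000: Γ:[] Δ:[((¬p2 → ¬p2) → (p2 → p0))=T] refutes=False
  v=001: Γ:[] Δ:[((¬p2 → ¬p2) → (p2 → p0))=F] refutes=True  ← countermodel

Result: NO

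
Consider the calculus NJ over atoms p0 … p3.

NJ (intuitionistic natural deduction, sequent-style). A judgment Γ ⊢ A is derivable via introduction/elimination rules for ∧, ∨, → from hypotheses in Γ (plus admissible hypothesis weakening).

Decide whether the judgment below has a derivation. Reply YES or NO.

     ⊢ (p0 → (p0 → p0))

Derivation trace:
[→I]  ⊢ (p0 → (p0 → p0))
  [→I] p0 ⊢ (p0 → p0)
    [Wk] p0, p0 ⊢ p0
      [Ax] p0 ⊢ p0

Result: YES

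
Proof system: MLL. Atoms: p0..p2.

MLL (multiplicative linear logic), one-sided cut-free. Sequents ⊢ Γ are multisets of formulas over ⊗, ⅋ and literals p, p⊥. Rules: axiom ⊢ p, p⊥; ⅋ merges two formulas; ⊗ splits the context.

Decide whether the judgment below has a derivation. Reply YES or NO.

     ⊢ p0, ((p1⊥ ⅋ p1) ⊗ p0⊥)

Derivation trace:
[⊗]  ⊢ p0, ((p1⊥ ⅋ p1) ⊗ p0⊥)
  [⅋]  ⊢ (p1⊥ ⅋ p1)
    [Ax]  ⊢ p1, p1⊥
  [Ax]  ⊢ p0, p0⊥

Result: YES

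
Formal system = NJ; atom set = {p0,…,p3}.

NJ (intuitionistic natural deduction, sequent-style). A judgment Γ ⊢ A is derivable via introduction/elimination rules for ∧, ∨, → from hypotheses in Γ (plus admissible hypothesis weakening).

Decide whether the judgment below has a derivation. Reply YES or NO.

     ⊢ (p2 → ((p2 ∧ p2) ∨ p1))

Derivation (root first):
[→I]  ⊢ (p2 → ((p2 ∧ p2) ∨ p1))
  [∨I₁] p2 ⊢ ((p2 ∧ p2) ∨ p1)
    [∧I] p2 ⊢ (p2 ∧ p2)
      [Ax] p2 ⊢ p2
      [Ax] p2 ⊢ p2

Result: YES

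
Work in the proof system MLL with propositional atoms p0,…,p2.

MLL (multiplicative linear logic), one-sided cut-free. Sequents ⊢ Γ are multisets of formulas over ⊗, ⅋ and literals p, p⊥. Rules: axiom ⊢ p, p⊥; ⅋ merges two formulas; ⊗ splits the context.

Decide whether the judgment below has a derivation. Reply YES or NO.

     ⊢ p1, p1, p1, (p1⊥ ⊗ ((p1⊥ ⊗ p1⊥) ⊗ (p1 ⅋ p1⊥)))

Derivation trace:
[⊗]  ⊢ p1, p1, p1, (p1⊥ ⊗ ((p1⊥ ⊗ p1⊥) ⊗ (p1 ⅋ p1⊥)))
  [Ax]  ⊢ p1, p1⊥
  [⊗]  ⊢ p1, p1, ((p1⊥ ⊗ p1⊥) ⊗ (p1 ⅋ p1⊥))
    [⊗]  ⊢ p1, p1, (p1⊥ ⊗ p1⊥)
      [Ax]  ⊢ p1, p1⊥
      [Ax]  ⊢ p1, p1⊥
    [⅋]  ⊢ (p1 ⅋ p1⊥)
      [Ax]  ⊢ p1, p1⊥

Result: YES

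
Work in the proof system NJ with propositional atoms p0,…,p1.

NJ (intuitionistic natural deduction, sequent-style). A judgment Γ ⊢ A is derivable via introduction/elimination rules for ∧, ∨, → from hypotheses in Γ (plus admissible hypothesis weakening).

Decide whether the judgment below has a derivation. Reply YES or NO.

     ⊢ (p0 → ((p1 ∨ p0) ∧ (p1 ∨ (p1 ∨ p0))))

Proof tree:
[→I]  ⊢ (p0 → ((p1 ∨ p0) ∧ (p1 ∨ (p1 ∨ p0))))
  [∧I] p0 ⊢ ((p1 ∨ p0) ∧ (p1 ∨ (p1 ∨ p0)))
    [∨I₂] p0 ⊢ (p1 ∨ p0)
      [Ax] p0 ⊢ p0
    [∨I₂] p0 ⊢ (p1 ∨ (p1 ∨ p0))
      [∨I₂] p0 ⊢ (p1 ∨ p0)
        [Ax] p0 ⊢ p0

Result: YES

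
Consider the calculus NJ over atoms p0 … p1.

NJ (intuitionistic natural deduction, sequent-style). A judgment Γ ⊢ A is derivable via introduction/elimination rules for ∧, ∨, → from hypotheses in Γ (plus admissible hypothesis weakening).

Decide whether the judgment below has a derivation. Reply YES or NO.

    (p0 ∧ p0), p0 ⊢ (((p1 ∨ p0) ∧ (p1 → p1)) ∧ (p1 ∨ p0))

Derivation trace:
[∧I] (p0 ∧ p0), p0 ⊢ (((p1 ∨ p0) ∧ (p1 → p1)) ∧ (p1 ∨ p0))
  [∧I] (p0 ∧ p0), p0 ⊢ ((p1 ∨ p0) ∧ (p1 → p1))
    [Wk] p0, (p0 ∧ p0) ⊢ (p1 ∨ p0)
      [∨I₂] p0 ⊢ (p1 ∨ p0)
        [Ax] p0 ⊢ p0
    [→I]  ⊢ (p1 → p1)
      [Ax] p1 ⊢ p1
  [∨I₂] p0 ⊢ (p1 ∨ p0)
    [Ax] p0 ⊢ p0

Result: YES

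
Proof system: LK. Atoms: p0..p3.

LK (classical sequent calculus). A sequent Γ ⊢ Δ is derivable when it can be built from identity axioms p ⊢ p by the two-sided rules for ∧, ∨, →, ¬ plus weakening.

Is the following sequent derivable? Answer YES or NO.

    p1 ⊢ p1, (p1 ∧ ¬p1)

Derivation trace:
[∧R] p1 ⊢ p1, (p1 ∧ ¬p1)
  [Ax] p1 ⊢ p1
  [¬R]  ⊢ p1, ¬p1
    [Ax] p1 ⊢ p1

Result: YES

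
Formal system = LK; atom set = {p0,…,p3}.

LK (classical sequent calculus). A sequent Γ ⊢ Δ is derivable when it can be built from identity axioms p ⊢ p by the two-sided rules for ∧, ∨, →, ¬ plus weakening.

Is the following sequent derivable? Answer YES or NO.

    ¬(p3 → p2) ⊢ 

Search for a countermodel by truth-table:
  v=0000: Γ:[¬(p3 → p2)=F] Δ:[] refutes=False
  v=0001: Γ:[¬(p3 → p2)=T] Δ:[] refutes=True  ← countermodel

Result: NO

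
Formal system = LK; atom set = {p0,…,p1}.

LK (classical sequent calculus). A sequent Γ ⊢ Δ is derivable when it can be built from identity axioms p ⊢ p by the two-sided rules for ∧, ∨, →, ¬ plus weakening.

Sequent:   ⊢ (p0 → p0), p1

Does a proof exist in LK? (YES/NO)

Proof tree:
[WR]  ⊢ (p0 → p0), p1
  [→R]  ⊢ (p0 → p0)
    [Ax] p0 ⊢ p0

Result: YES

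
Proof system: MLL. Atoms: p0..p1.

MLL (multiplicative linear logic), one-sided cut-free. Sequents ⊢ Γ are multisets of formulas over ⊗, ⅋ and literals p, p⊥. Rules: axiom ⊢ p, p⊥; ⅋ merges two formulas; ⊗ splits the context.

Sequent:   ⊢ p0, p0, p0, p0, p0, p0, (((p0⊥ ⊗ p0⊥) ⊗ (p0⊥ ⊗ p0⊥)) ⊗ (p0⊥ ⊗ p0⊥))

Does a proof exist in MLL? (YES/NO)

Derivation trace:
[⊗]  ⊢ p0, p0, p0, p0, p0, p0, (((p0⊥ ⊗ p0⊥) ⊗ (p0⊥ ⊗ p0⊥)) ⊗ (p0⊥ ⊗ p0⊥))
  [⊗]  ⊢ p0, p0, p0, p0, ((p0⊥ ⊗ p0⊥) ⊗ (p0⊥ ⊗ p0⊥))
    [⊗]  ⊢ p0, p0, (p0⊥ ⊗ p0⊥)
      [Ax]  ⊢ p0, p0⊥
      [Ax]  ⊢ p0, p0⊥
    [⊗]  ⊢ p0, p0, (p0⊥ ⊗ p0⊥)
      [Ax]  ⊢ p0, p0⊥
      [Ax]  ⊢ p0, p0⊥
  [⊗]  ⊢ p0, p0, (p0⊥ ⊗ p0⊥)
    [Ax]  ⊢ p0, p0⊥
    [Ax]  ⊢ p0, p0⊥

Result: YES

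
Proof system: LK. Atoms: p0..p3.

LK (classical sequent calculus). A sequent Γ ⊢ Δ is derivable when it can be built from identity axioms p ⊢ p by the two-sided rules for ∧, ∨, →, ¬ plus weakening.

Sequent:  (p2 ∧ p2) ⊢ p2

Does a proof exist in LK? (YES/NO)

Derivation trace:
[∧L] (p2 ∧ p2) ⊢ p2
  [WL] p2, p2 ⊢ p2
    [Ax] p2 ⊢ p2

Result: YES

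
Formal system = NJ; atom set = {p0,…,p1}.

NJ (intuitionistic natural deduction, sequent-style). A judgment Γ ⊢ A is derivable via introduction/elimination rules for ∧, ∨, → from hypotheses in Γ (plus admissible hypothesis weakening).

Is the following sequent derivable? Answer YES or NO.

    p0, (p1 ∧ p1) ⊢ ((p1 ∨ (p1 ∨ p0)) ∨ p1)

Proof tree:
[Wk] p0, (p1 ∧ p1) ⊢ ((p1 ∨ (p1 ∨ p0)) ∨ p1)
  [∨I₁] p0 ⊢ ((p1 ∨ (p1 ∨ p0)) ∨ p1)
    [∨I₂] p0 ⊢ (p1 ∨ (p1 ∨ p0))
      [∨I₂] p0 ⊢ (p1 ∨ p0)
        [Ax] p0 ⊢ p0

Result: YES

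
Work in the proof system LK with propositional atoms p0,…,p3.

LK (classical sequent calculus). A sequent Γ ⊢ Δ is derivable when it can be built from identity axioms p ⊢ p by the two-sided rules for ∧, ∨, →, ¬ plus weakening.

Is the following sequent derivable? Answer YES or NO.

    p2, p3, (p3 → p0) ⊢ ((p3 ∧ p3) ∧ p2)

Derivation trace:
[→L] p2, p3, (p3 → p0) ⊢ ((p3 ∧ p3) ∧ p2)
  [Ax] p3 ⊢ p3
  [∧R] p2, p3, p0 ⊢ ((p3 ∧ p3) ∧ p2)
    [∧R] p3, p0 ⊢ (p3 ∧ p3)
      [Ax] p3 ⊢ p3
      [WL] p3, p0 ⊢ p3
        [Ax] p3 ⊢ p3
    [Ax] p2 ⊢ p2

Result: YES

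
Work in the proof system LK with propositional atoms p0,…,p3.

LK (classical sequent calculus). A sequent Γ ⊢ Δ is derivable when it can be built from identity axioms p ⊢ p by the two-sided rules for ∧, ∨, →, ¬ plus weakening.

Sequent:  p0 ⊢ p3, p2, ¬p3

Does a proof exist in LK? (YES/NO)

Derivation (root first):
[¬R] p0 ⊢ p3, p2, ¬p3
  [WL] p3, p0 ⊢ p3, p2
    [WR] p3 ⊢ p3, p2
      [Ax] p3 ⊢ p3

Result: YES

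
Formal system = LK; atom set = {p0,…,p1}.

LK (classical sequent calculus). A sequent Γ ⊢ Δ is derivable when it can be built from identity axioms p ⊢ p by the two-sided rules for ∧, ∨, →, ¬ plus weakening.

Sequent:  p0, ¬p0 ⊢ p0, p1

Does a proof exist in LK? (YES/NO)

Proof tree:
[¬L] p0, ¬p0 ⊢ p0, p1
  [WR] p0 ⊢ p0, p0, p1
    [WR] p0 ⊢ p0, p0
      [Ax] p0 ⊢ p0

Result: YES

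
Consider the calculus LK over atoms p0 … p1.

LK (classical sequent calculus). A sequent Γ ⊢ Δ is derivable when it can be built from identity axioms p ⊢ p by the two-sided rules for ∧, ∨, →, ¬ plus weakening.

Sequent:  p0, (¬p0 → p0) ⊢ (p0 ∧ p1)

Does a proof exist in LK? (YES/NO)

Search for a countermodel by truth-table:
  v=00: Γ:[p0=F, (¬p0 → p0)=F] Δ:[(p0 ∧ p1)=F] refutes=False
  v=01: Γ:[p0=F, (¬p0 → p0)=F] Δ:[(p0 ∧ p1)=F] refutes=False
  v=10: Γ:[p0=T, (¬p0 → p0)=T] Δ:[(p0 ∧ p1)=F] refutes=True  ← countermodel

Result: NO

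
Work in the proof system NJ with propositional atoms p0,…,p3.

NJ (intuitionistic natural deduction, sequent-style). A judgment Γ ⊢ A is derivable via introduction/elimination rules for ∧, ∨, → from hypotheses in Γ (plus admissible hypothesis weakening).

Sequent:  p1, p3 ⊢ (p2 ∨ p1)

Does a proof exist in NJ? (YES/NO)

Derivation (root first):
[Wk] p1, p3 ⊢ (p2 ∨ p1)
  [∨I₂] p1 ⊢ (p2 ∨ p1)
    [Ax] p1 ⊢ p1

Result: YES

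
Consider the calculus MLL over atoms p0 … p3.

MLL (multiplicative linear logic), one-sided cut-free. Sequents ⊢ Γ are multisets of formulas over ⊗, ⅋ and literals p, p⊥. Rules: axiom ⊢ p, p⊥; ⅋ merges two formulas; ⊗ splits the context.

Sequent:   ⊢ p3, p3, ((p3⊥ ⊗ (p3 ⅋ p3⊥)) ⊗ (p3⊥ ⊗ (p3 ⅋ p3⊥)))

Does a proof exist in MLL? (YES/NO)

Proof tree:
[⊗]  ⊢ p3, p3, ((p3⊥ ⊗ (p3 ⅋ p3⊥)) ⊗ (p3⊥ ⊗ (p3 ⅋ p3⊥)))
  [⊗]  ⊢ p3, (p3⊥ ⊗ (p3 ⅋ p3⊥))
    [Ax]  ⊢ p3, p3⊥
    [⅋]  ⊢ (p3 ⅋ p3⊥)
      [Ax]  ⊢ p3, p3⊥
  [⊗]  ⊢ p3, (p3⊥ ⊗ (p3 ⅋ p3⊥))
    [Ax]  ⊢ p3, p3⊥
    [⅋]  ⊢ (p3 ⅋ p3⊥)
      [Ax]  ⊢ p3, p3⊥

Result: YES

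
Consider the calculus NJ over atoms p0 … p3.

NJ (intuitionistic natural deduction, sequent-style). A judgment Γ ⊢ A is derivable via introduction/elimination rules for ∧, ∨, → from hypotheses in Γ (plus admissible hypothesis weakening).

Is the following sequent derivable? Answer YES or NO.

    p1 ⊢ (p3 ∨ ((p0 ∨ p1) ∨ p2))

Proof tree:
[∨I₂] p1 ⊢ (p3 ∨ ((p0 ∨ p1) ∨ p2))
  [∨I₁] p1 ⊢ ((p0 ∨ p1) ∨ p2)
    [∨I₂] p1 ⊢ (p0 ∨ p1)
      [Ax] p1 ⊢ p1

Result: YES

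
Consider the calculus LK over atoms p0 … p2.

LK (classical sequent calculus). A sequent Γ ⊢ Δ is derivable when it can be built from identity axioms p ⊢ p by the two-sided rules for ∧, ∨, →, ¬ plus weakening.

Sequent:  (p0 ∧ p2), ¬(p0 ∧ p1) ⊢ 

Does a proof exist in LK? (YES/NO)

Truth-table refutation:
  v=000: Γ:[(p0 ∧ p2)=F, ¬(p0 ∧ p1)=T] Δ:[] refutes=False
  v=001: Γ:[(p0 ∧ p2)=F, ¬(p0 ∧ p1)=T] Δ:[] refutes=False
  v=010: Γ:[(p0 ∧ p2)=F, ¬(p0 ∧ p1)=T] Δ:[] refutes=False
  v=011: Γ:[(p0 ∧ p2)=F, ¬(p0 ∧ p1)=T] Δ:[] refutes=False
  v=100: Γ:[(p0 ∧ p2)=F, ¬(p0 ∧ p1)=T] Δ:[] refutes=False
  v=101: Γ:[(p0 ∧ p2)=T, ¬(p0 ∧ p1)=T] Δ:[] refutes=True  ← countermodel

Result: NO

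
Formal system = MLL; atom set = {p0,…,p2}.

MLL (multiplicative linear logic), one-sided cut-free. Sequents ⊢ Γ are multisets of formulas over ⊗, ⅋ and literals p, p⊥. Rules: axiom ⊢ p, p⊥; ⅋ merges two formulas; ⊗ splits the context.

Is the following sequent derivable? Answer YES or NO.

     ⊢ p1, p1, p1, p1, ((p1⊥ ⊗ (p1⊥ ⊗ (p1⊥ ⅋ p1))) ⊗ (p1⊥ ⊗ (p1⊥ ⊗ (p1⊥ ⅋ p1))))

Derivation (root first):
[⊗]  ⊢ p1, p1, p1, p1, ((p1⊥ ⊗ (p1⊥ ⊗ (p1⊥ ⅋ p1))) ⊗ (p1⊥ ⊗ (p1⊥ ⊗ (p1⊥ ⅋ p1))))
  [⊗]  ⊢ p1, p1, (p1⊥ ⊗ (p1⊥ ⊗ (p1⊥ ⅋ p1)))
    [Ax]  ⊢ p1, p1⊥
    [⊗]  ⊢ p1, (p1⊥ ⊗ (p1⊥ ⅋ p1))
      [Ax]  ⊢ p1, p1⊥
      [⅋]  ⊢ (p1⊥ ⅋ p1)
        [Ax]  ⊢ p1, p1⊥
  [⊗]  ⊢ p1, p1, (p1⊥ ⊗ (p1⊥ ⊗ (p1⊥ ⅋ p1)))
    [Ax]  ⊢ p1, p1⊥
    [⊗]  ⊢ p1, (p1⊥ ⊗ (p1⊥ ⅋ p1))
      [Ax]  ⊢ p1, p1⊥
      [⅋]  ⊢ (p1⊥ ⅋ p1)
        [Ax]  ⊢ p1, p1⊥

Result: YES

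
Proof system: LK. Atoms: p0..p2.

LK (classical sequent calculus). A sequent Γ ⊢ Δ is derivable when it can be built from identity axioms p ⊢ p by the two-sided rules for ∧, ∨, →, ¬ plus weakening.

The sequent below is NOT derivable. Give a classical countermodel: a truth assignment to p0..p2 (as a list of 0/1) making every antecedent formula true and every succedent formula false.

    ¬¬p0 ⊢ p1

Enumerate valuations to refute Γ ⊢ Δ:
  v=000: Γ:[¬¬p0=F] Δ:[p1=F] refutes=False
  v=001: Γ:[¬¬p0=F] Δ:[p1=F] refutes=False
  v=010: Γ:[¬¬p0=F] Δ:[p1=T] refutes=False
  v=011: Γ:[¬¬p0=F] Δ:[p1=T] refutes=False
  v=100: Γ:[¬¬p0=T] Δ:[p1=F] refutes=True  ← countermodel

Result: [1, 0, 0]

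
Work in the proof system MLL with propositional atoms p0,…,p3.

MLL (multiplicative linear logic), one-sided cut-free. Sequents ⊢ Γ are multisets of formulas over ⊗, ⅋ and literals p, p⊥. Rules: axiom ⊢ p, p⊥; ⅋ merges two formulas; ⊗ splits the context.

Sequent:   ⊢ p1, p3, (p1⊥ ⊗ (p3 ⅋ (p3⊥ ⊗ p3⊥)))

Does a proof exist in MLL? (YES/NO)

Proof tree:
[⊗]  ⊢ p1, p3, (p1⊥ ⊗ (p3 ⅋ (p3⊥ ⊗ p3⊥)))
  [Ax]  ⊢ p1, p1⊥
  [⅋]  ⊢ p3, (p3 ⅋ (p3⊥ ⊗ p3⊥))
    [⊗]  ⊢ p3, p3, (p3⊥ ⊗ p3⊥)
      [Ax]  ⊢ p3, p3⊥
      [Ax]  ⊢ p3, p3⊥

Result: YES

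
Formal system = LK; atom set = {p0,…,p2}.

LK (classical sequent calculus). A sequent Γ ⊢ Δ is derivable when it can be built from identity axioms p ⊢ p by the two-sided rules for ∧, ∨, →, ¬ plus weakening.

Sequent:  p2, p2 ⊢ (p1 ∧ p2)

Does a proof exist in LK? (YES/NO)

Enumerate valuations to refute Γ ⊢ Δ:
  v=000: Γ:[p2=F, p2=F] Δ:[(p1 ∧ p2)=F] refutes=False
  v=001: Γ:[p2=T, p2=T] Δ:[(p1 ∧ p2)=F] refutes=True  ← countermodel

Result: NO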